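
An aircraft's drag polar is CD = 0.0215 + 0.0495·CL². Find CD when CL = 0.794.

CD = 0.0215 + 0.0495 × 0.794² = 0.0215 + 0.03121 = 0.0527

CD = 0.0527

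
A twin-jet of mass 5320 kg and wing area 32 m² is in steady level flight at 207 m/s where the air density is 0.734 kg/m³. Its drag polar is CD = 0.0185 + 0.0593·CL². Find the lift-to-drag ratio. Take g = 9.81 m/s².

L/D = 5.42

In steady level flight, lift balances weight: W = mg = 5320 × 9.81 = 52189 N.
Dynamic pressure q = 0.5 × 0.734 × 207² = 15730 Pa.
Required CL = L/(qS) = 52189/(15730·32) = 0.1037.
CD = 0.0185 + 0.0593 × 0.1037² = 0.01914.
L/D = CL/CD = 0.1037 / 0.01914 = 5.42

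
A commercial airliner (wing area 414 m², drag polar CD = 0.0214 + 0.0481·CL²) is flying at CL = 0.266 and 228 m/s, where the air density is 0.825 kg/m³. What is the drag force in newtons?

CD = 0.0214 + 0.0481 × 0.266² = 0.0248
D = ½ρv²S·CD = ½ × 0.825 × 228² × 414 × 0.0248 = 2.2×10^5 N

D = 2.2×10^5 N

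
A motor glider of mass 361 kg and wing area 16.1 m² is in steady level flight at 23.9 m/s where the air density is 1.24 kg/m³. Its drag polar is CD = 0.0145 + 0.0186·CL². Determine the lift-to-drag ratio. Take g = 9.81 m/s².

L/D = 28.7

In steady level flight, lift balances weight: W = mg = 361 × 9.81 = 3541.4 N.
q = ½ρv² = ½ × 1.24 × 23.9² = 354.2 Pa.
CL = 2W/(ρv²S) = 2×3541.4/(1.24×23.9²×16.1) = 0.6211.
CD = 0.0145 + 0.0186 × 0.6211² = 0.02168.
L/D = CL/CD = 0.6211 / 0.02168 = 28.7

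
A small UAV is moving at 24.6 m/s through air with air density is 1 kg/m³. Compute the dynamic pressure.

q = ½ρv² = ½ × 1 × 24.6² = 303 Pa

q = 303 Pa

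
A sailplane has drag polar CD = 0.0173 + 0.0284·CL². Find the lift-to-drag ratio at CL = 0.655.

L/D = 22.2

CD = 0.0173 + 0.0284 × 0.655² = 0.02948
L/D = CL/CD = 0.655 / 0.02948 = 22.2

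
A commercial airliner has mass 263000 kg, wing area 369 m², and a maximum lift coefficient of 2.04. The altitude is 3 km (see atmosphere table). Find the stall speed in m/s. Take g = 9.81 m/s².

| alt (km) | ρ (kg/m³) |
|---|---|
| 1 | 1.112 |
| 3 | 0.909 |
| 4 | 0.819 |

V_stall = 86.8 m/s

At 3 km, from the table: ρ = 0.909 kg/m³.
At stall, lift equals weight: L = W = m·g = 263000 × 9.81 = 2.58×10^6 N.
V_stall = √(2W/(ρ·S·CL,max)) = √(2 × 2.58×10^6 / (0.909 × 369 × 2.04))
V_stall = √7541 = 86.8 m/s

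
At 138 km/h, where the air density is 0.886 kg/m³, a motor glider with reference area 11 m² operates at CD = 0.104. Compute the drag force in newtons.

D = 745 N

Convert speed: v = 138 km/h ÷ 3.6 = 38.33 m/s.
D = ½ρv²S·CD = ½ × 0.886 × 38.33² × 11 × 0.104 = 745 N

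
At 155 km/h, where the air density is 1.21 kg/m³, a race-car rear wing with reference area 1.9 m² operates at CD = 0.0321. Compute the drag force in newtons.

Convert speed: v = 155 km/h ÷ 3.6 = 43.06 m/s.
Dynamic pressure q = ½ρv² = ½ × 1.21 × 43.06² = 1122 Pa.
D = q·S·CD = 1122 × 1.9 × 0.0321 = 68.4 N

D = 68.4 N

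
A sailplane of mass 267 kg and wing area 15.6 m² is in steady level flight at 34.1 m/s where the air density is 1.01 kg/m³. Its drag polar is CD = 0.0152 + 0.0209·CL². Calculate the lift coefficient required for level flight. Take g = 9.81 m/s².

Weight W = mg = 267 × 9.81 = 2619.3 N; in level flight L = W.
Dynamic pressure q = 0.5 × 1.01 × 34.1² = 587.2 Pa.
Required CL = L/(qS) = 2619.3/(587.2·15.6) = 0.2859.

CL = 0.286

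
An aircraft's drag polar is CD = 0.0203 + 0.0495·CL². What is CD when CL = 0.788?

CD = 0.051

CD = 0.0203 + 0.0495 × 0.788² = 0.0203 + 0.03074 = 0.051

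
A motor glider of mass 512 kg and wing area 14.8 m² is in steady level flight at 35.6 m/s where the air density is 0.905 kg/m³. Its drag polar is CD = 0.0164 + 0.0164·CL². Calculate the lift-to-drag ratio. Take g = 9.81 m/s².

L/D = 26.7

Level flight ⇒ L = W = m·g = 512 × 9.81 = 5022.7 N.
Dynamic pressure q = 0.5 × 0.905 × 35.6² = 573.5 Pa.
CL = 2W/(ρv²S) = 2×5022.7/(0.905×35.6²×14.8) = 0.5918.
CD = 0.0164 + 0.0164 × 0.5918² = 0.02214.
L/D = CL/CD = 0.5918 / 0.02214 = 26.7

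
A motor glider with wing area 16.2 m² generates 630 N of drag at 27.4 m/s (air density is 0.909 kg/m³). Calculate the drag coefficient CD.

CD = 0.114

From D = ½ρv²S·CD, rearranging gives CD = 2D/(ρv²S).
CD = 2 × 630 / (0.909 × 27.4² × 16.2) = 0.114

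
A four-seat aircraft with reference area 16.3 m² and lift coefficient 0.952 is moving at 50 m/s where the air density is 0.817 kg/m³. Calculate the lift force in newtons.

Dynamic pressure q = ½ρv² = ½ × 0.817 × 50² = 1021 Pa.
L = q·S·CL = 1021 × 16.3 × 0.952 = 15800 N ≈ 15.8 kN

L = 15800 N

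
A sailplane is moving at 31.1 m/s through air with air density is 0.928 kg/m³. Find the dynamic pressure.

q = 449 Pa

q = ½ρv² = ½ × 0.928 × 31.1² = 449 Pa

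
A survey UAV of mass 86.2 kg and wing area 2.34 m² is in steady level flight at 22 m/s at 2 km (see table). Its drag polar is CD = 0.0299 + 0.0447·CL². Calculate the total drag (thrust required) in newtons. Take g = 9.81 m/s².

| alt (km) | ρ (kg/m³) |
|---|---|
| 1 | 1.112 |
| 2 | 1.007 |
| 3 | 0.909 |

At 2 km, from the table: ρ = 1.007 kg/m³.
Weight W = mg = 86.2 × 9.81 = 845.62 N; in level flight L = W.
q = ½ρv² = ½ × 1.007 × 22² = 243.7 Pa.
CL = 2W/(ρv²S) = 2×845.62/(1.007×22²×2.34) = 1.483.
CD = 0.0299 + 0.0447 × 1.483² = 0.1282.
D = q·S·CD = 243.7 × 2.34 × 0.1282 = 73.1 N

D = 73.1 N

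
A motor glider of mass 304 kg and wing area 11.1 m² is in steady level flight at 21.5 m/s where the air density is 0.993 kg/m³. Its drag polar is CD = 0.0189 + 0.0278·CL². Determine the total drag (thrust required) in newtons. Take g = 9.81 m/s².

D = 145 N

Level flight ⇒ L = W = m·g = 304 × 9.81 = 2982.2 N.
q = ½ρv² = ½ × 0.993 × 21.5² = 229.5 Pa.
Required CL = L/(qS) = 2982.2/(229.5·11.1) = 1.171.
CD = 0.0189 + 0.0278 × 1.171² = 0.057.
D = q·S·CD = 229.5 × 11.1 × 0.057 = 145.2 N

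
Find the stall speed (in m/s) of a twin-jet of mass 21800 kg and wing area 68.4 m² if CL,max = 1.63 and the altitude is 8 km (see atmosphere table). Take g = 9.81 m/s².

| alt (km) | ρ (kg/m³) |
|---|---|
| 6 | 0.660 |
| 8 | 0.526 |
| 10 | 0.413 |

At 8 km, from the table: ρ = 0.526 kg/m³.
Stall occurs when L = W at CL,max. W = mg = 21800 × 9.81 = 2.139×10^5 N.
V_stall = √(2W/(ρ·S·CL,max)) = √(2 × 2.139×10^5 / (0.526 × 68.4 × 1.63))
V_stall = √7293 = 85.4 m/s

V_stall = 85.4 m/s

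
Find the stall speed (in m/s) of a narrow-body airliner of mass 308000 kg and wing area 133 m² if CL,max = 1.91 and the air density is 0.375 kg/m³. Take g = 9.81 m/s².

Weight W = mg = 308000 × 9.81 = 3.021×10^6 N.
From L = ½ρV²S·CL,max = W: V_stall = √(2W/(ρSCL,max)) = √(2·3.021×10^6/(0.375·133·1.91))
V_stall = √63440 = 252 m/s

V_stall = 252 m/s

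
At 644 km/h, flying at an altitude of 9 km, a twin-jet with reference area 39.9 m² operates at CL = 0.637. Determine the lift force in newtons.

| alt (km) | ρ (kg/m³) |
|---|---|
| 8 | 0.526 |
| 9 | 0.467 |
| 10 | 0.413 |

At 9 km, from the table: ρ = 0.467 kg/m³.
Convert speed: v = 644 km/h ÷ 3.6 = 178.9 m/s.
L = ½ρv²S·CL = ½ × 0.467 × 178.9² × 39.9 × 0.637 = 1.9×10^5 N ≈ 190 kN

L = 1.9×10^5 N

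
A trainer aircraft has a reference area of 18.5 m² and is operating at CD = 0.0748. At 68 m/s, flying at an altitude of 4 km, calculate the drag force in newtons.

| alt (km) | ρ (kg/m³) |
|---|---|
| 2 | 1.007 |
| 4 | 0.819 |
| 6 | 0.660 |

D = 2620 N

At 4 km, from the table: ρ = 0.819 kg/m³.
D = ½ρv²S·CD = ½ × 0.819 × 68² × 18.5 × 0.0748 = 2620 N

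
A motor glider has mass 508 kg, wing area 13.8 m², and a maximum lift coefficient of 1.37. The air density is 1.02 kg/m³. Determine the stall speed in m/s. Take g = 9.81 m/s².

V_stall = 22.7 m/s

Weight W = mg = 508 × 9.81 = 4983 N.
V_stall = √(2W/(ρ·S·CL,max)) = √(2 × 4983 / (1.02 × 13.8 × 1.37))
V_stall = √516.8 = 22.7 m/s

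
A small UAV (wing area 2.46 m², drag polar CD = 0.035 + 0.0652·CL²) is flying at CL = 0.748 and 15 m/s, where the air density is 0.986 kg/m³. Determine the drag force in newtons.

D = 19.5 N

CD = 0.035 + 0.0652 × 0.748² = 0.07148
D = ½ρv²S·CD = ½ × 0.986 × 15² × 2.46 × 0.07148 = 19.5 N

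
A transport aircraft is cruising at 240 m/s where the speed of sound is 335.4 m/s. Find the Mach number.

M = 0.716

M = v/a = 240 / 335.4 = 0.716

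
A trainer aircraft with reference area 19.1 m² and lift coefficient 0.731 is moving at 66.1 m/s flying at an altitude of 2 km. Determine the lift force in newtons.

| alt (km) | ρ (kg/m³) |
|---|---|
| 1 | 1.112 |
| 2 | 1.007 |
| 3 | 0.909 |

At 2 km, from the table: ρ = 1.007 kg/m³.
L = ½ρv²S·CL = ½ × 1.007 × 66.1² × 19.1 × 0.731 = 30700 N ≈ 30.7 kN

L = 30700 N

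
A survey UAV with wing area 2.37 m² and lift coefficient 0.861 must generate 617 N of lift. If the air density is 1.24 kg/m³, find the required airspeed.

L = ½ρv²S·CL ⇒ v = √(2L/(ρ·S·CL))
v = √(2 × 617 / (1.24 × 2.37 × 0.861)) = √487.7 = 22.1 m/s

v = 22.1 m/s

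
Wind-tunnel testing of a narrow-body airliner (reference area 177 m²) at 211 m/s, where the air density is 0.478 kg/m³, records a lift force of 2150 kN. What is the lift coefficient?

From L = ½ρv²S·CL, rearranging gives CL = 2L/(ρv²S).
CL = 2 × 2.15×10^6 / (0.478 × 211² × 177) = 1.14

CL = 1.14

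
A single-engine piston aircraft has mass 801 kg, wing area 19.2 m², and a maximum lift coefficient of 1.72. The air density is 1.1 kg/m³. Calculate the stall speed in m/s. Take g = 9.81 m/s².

Stall occurs when L = W at CL,max. W = mg = 801 × 9.81 = 7858 N.
V_stall = √(2W/(ρ·S·CL,max)) = √(2 × 7858 / (1.1 × 19.2 × 1.72))
V_stall = √432.6 = 20.8 m/s

V_stall = 20.8 m/s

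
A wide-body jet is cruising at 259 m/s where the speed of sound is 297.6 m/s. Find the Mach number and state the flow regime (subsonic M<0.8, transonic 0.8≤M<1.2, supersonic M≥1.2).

M = v/a = 259 / 297.6 = 0.87
M = 0.87 → transonic.

M = 0.87 (transonic)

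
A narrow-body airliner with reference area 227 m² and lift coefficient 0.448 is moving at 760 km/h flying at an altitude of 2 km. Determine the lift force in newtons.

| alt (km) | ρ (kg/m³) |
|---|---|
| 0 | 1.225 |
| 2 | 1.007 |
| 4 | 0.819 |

At 2 km, from the table: ρ = 1.007 kg/m³.
Convert speed: v = 760 km/h ÷ 3.6 = 211.1 m/s.
L = ½ρv²S·CL = ½ × 1.007 × 211.1² × 227 × 0.448 = 2.28×10^6 N ≈ 2280 kN

L = 2.28×10^6 N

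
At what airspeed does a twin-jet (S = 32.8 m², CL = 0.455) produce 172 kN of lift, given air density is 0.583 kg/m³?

v = 199 m/s

L = ½ρv²S·CL ⇒ v = √(2L/(ρ·S·CL))
v = √(2 × 1.72×10^5 / (0.583 × 32.8 × 0.455)) = √39540 = 199 m/s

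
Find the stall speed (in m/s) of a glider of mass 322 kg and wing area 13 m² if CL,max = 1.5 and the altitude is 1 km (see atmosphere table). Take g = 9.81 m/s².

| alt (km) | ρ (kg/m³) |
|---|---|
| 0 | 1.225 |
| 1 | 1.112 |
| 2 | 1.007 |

At 1 km, from the table: ρ = 1.112 kg/m³.
Weight W = mg = 322 × 9.81 = 3159 N.
From L = ½ρV²S·CL,max = W: V_stall = √(2W/(ρSCL,max)) = √(2·3159/(1.112·13·1.5))
V_stall = √291.4 = 17.1 m/s

V_stall = 17.1 m/s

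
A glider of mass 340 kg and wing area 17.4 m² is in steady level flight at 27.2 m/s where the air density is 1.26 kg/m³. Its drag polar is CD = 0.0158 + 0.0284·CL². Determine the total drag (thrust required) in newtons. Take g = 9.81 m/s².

Level flight ⇒ L = W = m·g = 340 × 9.81 = 3335.4 N.
q = ½ρv² = ½ × 1.26 × 27.2² = 466.1 Pa.
CL = W/(q·S) = 3335.4 / (466.1 × 17.4) = 0.4113.
CD = 0.0158 + 0.0284 × 0.4113² = 0.0206.
D = q·S·CD = 466.1 × 17.4 × 0.0206 = 167.1 N

D = 167 N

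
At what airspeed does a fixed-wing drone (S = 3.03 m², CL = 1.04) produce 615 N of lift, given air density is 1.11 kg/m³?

v = 18.8 m/s

L = ½ρv²S·CL ⇒ v = √(2L/(ρ·S·CL))
v = √(2 × 615 / (1.11 × 3.03 × 1.04)) = √351.6 = 18.8 m/s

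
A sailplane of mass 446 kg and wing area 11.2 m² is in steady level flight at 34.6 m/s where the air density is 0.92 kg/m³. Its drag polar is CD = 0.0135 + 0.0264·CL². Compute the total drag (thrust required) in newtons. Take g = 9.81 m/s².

In steady level flight, lift balances weight: W = mg = 446 × 9.81 = 4375.3 N.
q = ½ρv² = ½ × 0.92 × 34.6² = 550.7 Pa.
CL = 2W/(ρv²S) = 2×4375.3/(0.92×34.6²×11.2) = 0.7094.
CD = 0.0135 + 0.0264 × 0.7094² = 0.02678.
D = q·S·CD = 550.7 × 11.2 × 0.02678 = 165.2 N

D = 165 N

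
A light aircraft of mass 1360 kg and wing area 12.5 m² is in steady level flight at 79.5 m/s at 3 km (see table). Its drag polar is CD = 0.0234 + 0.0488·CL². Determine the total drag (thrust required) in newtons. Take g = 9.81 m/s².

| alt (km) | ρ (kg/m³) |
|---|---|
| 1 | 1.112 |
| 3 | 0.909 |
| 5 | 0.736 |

D = 1080 N

At 3 km, from the table: ρ = 0.909 kg/m³.
In steady level flight, lift balances weight: W = mg = 1360 × 9.81 = 13342 N.
Dynamic pressure q = 0.5 × 0.909 × 79.5² = 2873 Pa.
CL = 2W/(ρv²S) = 2×13342/(0.909×79.5²×12.5) = 0.3716.
CD = 0.0234 + 0.0488 × 0.3716² = 0.03014.
D = q·S·CD = 2873 × 12.5 × 0.03014 = 1082 N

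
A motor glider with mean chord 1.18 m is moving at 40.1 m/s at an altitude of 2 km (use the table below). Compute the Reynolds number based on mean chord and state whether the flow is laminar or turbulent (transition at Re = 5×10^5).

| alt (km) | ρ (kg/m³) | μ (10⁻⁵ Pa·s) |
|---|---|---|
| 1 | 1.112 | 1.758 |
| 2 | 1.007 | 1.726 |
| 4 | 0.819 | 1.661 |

Re = 2.76×10^6 (turbulent)

At 2 km, from the table: ρ = 1.007 kg/m³, μ = 1.726×10⁻⁵ Pa·s.
Re = ρ·v·c/μ = 1.007 × 40.1 × 1.18 / (1.726×10⁻⁵) = 2.76×10^6
Since 2.76×10^6 > 5×10^5, the flow is turbulent.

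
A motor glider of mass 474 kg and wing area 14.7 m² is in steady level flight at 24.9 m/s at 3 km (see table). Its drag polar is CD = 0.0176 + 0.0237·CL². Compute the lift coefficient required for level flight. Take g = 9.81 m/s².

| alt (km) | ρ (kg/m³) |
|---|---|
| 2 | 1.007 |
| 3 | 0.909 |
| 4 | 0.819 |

CL = 1.12

At 3 km, from the table: ρ = 0.909 kg/m³.
Weight W = mg = 474 × 9.81 = 4649.9 N; in level flight L = W.
Dynamic pressure q = 0.5 × 0.909 × 24.9² = 281.8 Pa.
CL = 2W/(ρv²S) = 2×4649.9/(0.909×24.9²×14.7) = 1.123.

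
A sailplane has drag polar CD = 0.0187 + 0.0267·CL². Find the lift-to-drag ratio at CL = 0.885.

L/D = 22.3

CD = 0.0187 + 0.0267 × 0.885² = 0.03961
L/D = CL/CD = 0.885 / 0.03961 = 22.3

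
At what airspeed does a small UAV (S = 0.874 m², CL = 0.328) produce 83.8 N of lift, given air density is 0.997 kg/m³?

v = 24.2 m/s

L = ½ρv²S·CL ⇒ v = √(2L/(ρ·S·CL))
v = √(2 × 83.8 / (0.997 × 0.874 × 0.328)) = √586.4 = 24.2 m/s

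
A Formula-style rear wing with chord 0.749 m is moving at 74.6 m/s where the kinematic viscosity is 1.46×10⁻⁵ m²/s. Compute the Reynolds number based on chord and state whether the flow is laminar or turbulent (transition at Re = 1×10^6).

Re = 3.83×10^6 (turbulent)

Re = v·c/ν = 74.6 × 0.749 / (1.46×10⁻⁵) = 3.83×10^6
Since 3.83×10^6 > 1×10^6, the flow is turbulent.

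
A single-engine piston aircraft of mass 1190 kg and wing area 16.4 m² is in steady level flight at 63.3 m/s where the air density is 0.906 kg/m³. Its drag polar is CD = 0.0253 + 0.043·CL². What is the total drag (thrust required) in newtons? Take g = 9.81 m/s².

D = 950 N

Weight W = mg = 1190 × 9.81 = 11674 N; in level flight L = W.
q = ½ρv² = ½ × 0.906 × 63.3² = 1815 Pa.
CL = W/(q·S) = 11674 / (1815 × 16.4) = 0.3922.
CD = 0.0253 + 0.043 × 0.3922² = 0.03191.
D = q·S·CD = 1815 × 16.4 × 0.03191 = 950 N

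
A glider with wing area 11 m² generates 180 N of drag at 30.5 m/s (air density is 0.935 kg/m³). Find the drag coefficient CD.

CD = 0.0376

From D = ½ρv²S·CD, rearranging gives CD = 2D/(ρv²S).
CD = 2 × 180 / (0.935 × 30.5² × 11) = 0.0376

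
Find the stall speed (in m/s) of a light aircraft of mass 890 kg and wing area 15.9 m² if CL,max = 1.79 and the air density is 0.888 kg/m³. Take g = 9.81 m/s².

V_stall = 26.3 m/s

Weight W = mg = 890 × 9.81 = 8731 N.
From L = ½ρV²S·CL,max = W: V_stall = √(2W/(ρSCL,max)) = √(2·8731/(0.888·15.9·1.79))
V_stall = √690.9 = 26.3 m/s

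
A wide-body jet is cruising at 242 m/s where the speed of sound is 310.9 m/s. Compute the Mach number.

M = v/a = 242 / 310.9 = 0.778

M = 0.778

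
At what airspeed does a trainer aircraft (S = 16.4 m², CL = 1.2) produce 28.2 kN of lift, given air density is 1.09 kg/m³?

v = 51.3 m/s

L = ½ρv²S·CL ⇒ v = √(2L/(ρ·S·CL))
v = √(2 × 28200 / (1.09 × 16.4 × 1.2)) = √2629 = 51.3 m/s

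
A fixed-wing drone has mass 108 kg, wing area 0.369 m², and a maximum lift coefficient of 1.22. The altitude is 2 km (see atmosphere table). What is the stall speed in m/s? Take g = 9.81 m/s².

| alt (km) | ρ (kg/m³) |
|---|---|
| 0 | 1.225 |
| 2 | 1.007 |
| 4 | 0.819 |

At 2 km, from the table: ρ = 1.007 kg/m³.
Stall occurs when L = W at CL,max. W = mg = 108 × 9.81 = 1059 N.
From L = ½ρV²S·CL,max = W: V_stall = √(2W/(ρSCL,max)) = √(2·1059/(1.007·0.369·1.22))
V_stall = √4674 = 68.4 m/s

V_stall = 68.4 m/s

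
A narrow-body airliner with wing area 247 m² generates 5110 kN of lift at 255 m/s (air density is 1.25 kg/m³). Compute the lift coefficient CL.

From L = ½ρv²S·CL, rearranging gives CL = 2L/(ρv²S).
CL = 2 × 5.11×10^6 / (1.25 × 255² × 247) = 0.509

CL = 0.509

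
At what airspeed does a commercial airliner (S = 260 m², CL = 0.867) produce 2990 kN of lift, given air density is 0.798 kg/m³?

L = ½ρv²S·CL ⇒ v = √(2L/(ρ·S·CL))
v = √(2 × 2.99×10^6 / (0.798 × 260 × 0.867)) = √33240 = 182 m/s

v = 182 m/s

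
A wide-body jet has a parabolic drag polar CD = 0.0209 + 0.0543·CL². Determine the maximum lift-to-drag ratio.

For CD = CD0 + K·CL², (L/D)max occurs at CL* = √(CD0/K) and equals 1/(2√(K·CD0)).
(L/D)max = 1/(2√(0.0543 × 0.0209)) = 1/(2 × 0.03369) = 14.8

(L/D)max = 14.8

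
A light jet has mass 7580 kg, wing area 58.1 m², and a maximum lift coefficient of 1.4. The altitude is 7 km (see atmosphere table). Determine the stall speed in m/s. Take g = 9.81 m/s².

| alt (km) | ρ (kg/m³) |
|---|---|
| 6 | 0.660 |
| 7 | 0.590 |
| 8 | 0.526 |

V_stall = 55.7 m/s

At 7 km, from the table: ρ = 0.590 kg/m³.
Weight W = mg = 7580 × 9.81 = 74360 N.
From L = ½ρV²S·CL,max = W: V_stall = √(2W/(ρSCL,max)) = √(2·74360/(0.59·58.1·1.4))
V_stall = √3099 = 55.7 m/s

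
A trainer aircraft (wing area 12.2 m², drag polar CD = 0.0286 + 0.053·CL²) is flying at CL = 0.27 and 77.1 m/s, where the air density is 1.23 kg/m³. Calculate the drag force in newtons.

D = 1450 N

CD = 0.0286 + 0.053 × 0.27² = 0.03246
D = ½ρv²S·CD = ½ × 1.23 × 77.1² × 12.2 × 0.03246 = 1450 N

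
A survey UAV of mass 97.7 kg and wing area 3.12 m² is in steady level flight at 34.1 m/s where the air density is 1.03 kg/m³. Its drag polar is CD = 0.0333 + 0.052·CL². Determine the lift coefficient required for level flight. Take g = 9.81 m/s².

Weight W = mg = 97.7 × 9.81 = 958.44 N; in level flight L = W.
q = ½ρv² = ½ × 1.03 × 34.1² = 598.8 Pa.
CL = W/(q·S) = 958.44 / (598.8 × 3.12) = 0.513.

CL = 0.513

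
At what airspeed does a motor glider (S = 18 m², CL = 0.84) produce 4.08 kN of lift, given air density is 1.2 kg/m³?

v = 21.2 m/s

L = ½ρv²S·CL ⇒ v = √(2L/(ρ·S·CL))
v = √(2 × 4080 / (1.2 × 18 × 0.84)) = √449.7 = 21.2 m/s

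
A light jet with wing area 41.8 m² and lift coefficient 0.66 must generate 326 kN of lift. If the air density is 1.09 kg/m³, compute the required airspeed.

L = ½ρv²S·CL ⇒ v = √(2L/(ρ·S·CL))
v = √(2 × 3.26×10^5 / (1.09 × 41.8 × 0.66)) = √21680 = 147 m/s

v = 147 m/s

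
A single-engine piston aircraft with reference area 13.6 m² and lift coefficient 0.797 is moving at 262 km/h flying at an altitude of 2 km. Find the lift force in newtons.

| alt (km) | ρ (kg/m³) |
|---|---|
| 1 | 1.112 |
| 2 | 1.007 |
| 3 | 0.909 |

At 2 km, from the table: ρ = 1.007 kg/m³.
Convert speed: v = 262 km/h ÷ 3.6 = 72.78 m/s.
Dynamic pressure q = ½ρv² = ½ × 1.007 × 72.78² = 2667 Pa.
L = q·S·CL = 2667 × 13.6 × 0.797 = 28900 N ≈ 28.9 kN

L = 28900 N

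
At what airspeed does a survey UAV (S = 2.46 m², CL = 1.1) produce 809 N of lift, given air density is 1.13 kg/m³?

L = ½ρv²S·CL ⇒ v = √(2L/(ρ·S·CL))
v = √(2 × 809 / (1.13 × 2.46 × 1.1)) = √529.1 = 23 m/s

v = 23 m/s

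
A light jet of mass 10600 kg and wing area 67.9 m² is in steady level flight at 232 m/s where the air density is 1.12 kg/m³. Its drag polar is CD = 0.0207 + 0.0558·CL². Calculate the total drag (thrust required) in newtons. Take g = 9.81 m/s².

Level flight ⇒ L = W = m·g = 10600 × 9.81 = 1.0399×10^5 N.
Dynamic pressure q = 0.5 × 1.12 × 232² = 30140 Pa.
CL = 2W/(ρv²S) = 2×1.0399×10^5/(1.12×232²×67.9) = 0.05081.
CD = 0.0207 + 0.0558 × 0.05081² = 0.02084.
D = q·S·CD = 30140 × 67.9 × 0.02084 = 42660 N

D = 42700 N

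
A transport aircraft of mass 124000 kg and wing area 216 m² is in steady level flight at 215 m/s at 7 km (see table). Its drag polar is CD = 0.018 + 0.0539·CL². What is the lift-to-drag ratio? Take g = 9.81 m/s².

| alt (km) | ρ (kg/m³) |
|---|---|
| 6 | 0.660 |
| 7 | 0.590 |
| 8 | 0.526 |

At 7 km, from the table: ρ = 0.590 kg/m³.
Weight W = mg = 124000 × 9.81 = 1.2164×10^6 N; in level flight L = W.
Dynamic pressure q = 0.5 × 0.59 × 215² = 13640 Pa.
CL = W/(q·S) = 1.2164×10^6 / (13640 × 216) = 0.413.
CD = 0.018 + 0.0539 × 0.413² = 0.02719.
L/D = CL/CD = 0.413 / 0.02719 = 15.2

L/D = 15.2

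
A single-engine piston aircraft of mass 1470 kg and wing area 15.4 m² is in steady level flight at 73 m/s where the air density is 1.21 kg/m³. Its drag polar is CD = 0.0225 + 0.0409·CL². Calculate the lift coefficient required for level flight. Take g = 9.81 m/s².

CL = 0.29

Weight W = mg = 1470 × 9.81 = 14421 N; in level flight L = W.
q = ½ρv² = ½ × 1.21 × 73² = 3224 Pa.
CL = W/(q·S) = 14421 / (3224 × 15.4) = 0.2904.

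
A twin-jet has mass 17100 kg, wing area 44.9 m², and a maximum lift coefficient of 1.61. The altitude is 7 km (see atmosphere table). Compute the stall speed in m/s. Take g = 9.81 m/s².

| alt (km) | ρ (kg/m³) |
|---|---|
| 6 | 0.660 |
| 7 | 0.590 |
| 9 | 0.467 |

V_stall = 88.7 m/s

At 7 km, from the table: ρ = 0.590 kg/m³.
At stall, lift equals weight: L = W = m·g = 17100 × 9.81 = 1.678×10^5 N.
V_stall = √(2W/(ρ·S·CL,max)) = √(2 × 1.678×10^5 / (0.59 × 44.9 × 1.61))
V_stall = √7866 = 88.7 m/s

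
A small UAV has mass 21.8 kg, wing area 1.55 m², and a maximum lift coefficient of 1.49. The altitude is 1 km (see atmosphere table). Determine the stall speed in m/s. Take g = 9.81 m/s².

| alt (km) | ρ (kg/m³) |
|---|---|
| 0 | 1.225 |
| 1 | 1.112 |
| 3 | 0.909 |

At 1 km, from the table: ρ = 1.112 kg/m³.
Stall occurs when L = W at CL,max. W = mg = 21.8 × 9.81 = 213.9 N.
V_stall = √(2W/(ρ·S·CL,max)) = √(2 × 213.9 / (1.112 × 1.55 × 1.49))
V_stall = √166.5 = 12.9 m/s

V_stall = 12.9 m/s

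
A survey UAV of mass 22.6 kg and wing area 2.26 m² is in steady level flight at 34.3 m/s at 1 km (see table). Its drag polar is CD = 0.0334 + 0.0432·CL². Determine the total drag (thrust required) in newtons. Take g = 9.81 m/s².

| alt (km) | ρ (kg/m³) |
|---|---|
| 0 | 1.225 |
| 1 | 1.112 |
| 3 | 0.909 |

D = 50.8 N

At 1 km, from the table: ρ = 1.112 kg/m³.
Level flight ⇒ L = W = m·g = 22.6 × 9.81 = 221.71 N.
q = ½ρv² = ½ × 1.112 × 34.3² = 654.1 Pa.
Required CL = L/(qS) = 221.71/(654.1·2.26) = 0.15.
CD = 0.0334 + 0.0432 × 0.15² = 0.03437.
D = q·S·CD = 654.1 × 2.26 × 0.03437 = 50.81 N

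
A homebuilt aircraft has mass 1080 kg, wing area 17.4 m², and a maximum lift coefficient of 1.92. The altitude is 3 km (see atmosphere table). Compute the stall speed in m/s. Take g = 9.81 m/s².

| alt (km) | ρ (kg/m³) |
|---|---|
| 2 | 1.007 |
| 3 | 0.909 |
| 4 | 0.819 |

At 3 km, from the table: ρ = 0.909 kg/m³.
At stall, lift equals weight: L = W = m·g = 1080 × 9.81 = 10590 N.
From L = ½ρV²S·CL,max = W: V_stall = √(2W/(ρSCL,max)) = √(2·10590/(0.909·17.4·1.92))
V_stall = √697.8 = 26.4 m/s

V_stall = 26.4 m/s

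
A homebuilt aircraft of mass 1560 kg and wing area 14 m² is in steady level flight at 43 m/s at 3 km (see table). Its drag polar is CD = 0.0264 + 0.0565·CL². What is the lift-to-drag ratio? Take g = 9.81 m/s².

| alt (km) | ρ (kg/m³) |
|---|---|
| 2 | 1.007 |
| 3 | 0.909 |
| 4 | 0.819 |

At 3 km, from the table: ρ = 0.909 kg/m³.
In steady level flight, lift balances weight: W = mg = 1560 × 9.81 = 15304 N.
Dynamic pressure q = 0.5 × 0.909 × 43² = 840.4 Pa.
CL = W/(q·S) = 15304 / (840.4 × 14) = 1.301.
CD = 0.0264 + 0.0565 × 1.301² = 0.122.
L/D = CL/CD = 1.301 / 0.122 = 10.7

L/D = 10.7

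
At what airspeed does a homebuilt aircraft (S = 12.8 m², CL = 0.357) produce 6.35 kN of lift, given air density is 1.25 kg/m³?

L = ½ρv²S·CL ⇒ v = √(2L/(ρ·S·CL))
v = √(2 × 6350 / (1.25 × 12.8 × 0.357)) = √2223 = 47.2 m/s

v = 47.2 m/s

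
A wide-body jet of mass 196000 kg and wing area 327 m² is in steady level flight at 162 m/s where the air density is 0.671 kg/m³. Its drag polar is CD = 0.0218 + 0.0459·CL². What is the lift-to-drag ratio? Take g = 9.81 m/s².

L/D = 15.8

In steady level flight, lift balances weight: W = mg = 196000 × 9.81 = 1.9228×10^6 N.
q = ½ρv² = ½ × 0.671 × 162² = 8805 Pa.
CL = W/(q·S) = 1.9228×10^6 / (8805 × 327) = 0.6678.
CD = 0.0218 + 0.0459 × 0.6678² = 0.04227.
L/D = CL/CD = 0.6678 / 0.04227 = 15.8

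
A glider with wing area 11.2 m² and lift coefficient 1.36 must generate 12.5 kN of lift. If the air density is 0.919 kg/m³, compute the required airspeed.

v = 42.3 m/s

L = ½ρv²S·CL ⇒ v = √(2L/(ρ·S·CL))
v = √(2 × 12500 / (0.919 × 11.2 × 1.36)) = √1786 = 42.3 m/s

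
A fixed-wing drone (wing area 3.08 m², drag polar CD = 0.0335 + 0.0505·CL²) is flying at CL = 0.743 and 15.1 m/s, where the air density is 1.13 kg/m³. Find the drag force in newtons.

D = 24.4 N

CD = 0.0335 + 0.0505 × 0.743² = 0.06138
D = ½ρv²S·CD = ½ × 1.13 × 15.1² × 3.08 × 0.06138 = 24.4 N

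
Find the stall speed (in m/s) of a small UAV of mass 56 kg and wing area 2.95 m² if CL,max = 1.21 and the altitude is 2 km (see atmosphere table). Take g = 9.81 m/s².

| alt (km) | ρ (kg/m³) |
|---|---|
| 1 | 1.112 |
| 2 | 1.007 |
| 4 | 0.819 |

At 2 km, from the table: ρ = 1.007 kg/m³.
Weight W = mg = 56 × 9.81 = 549.4 N.
V_stall = √(2W/(ρ·S·CL,max)) = √(2 × 549.4 / (1.007 × 2.95 × 1.21))
V_stall = √305.7 = 17.5 m/s

V_stall = 17.5 m/s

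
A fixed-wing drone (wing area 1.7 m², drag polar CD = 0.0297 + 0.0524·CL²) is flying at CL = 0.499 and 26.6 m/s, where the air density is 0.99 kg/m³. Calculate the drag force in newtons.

CD = 0.0297 + 0.0524 × 0.499² = 0.04275
D = ½ρv²S·CD = ½ × 0.99 × 26.6² × 1.7 × 0.04275 = 25.5 N

D = 25.5 N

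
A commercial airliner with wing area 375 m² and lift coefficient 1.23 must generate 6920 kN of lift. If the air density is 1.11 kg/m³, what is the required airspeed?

v = 164 m/s

L = ½ρv²S·CL ⇒ v = √(2L/(ρ·S·CL))
v = √(2 × 6.92×10^6 / (1.11 × 375 × 1.23)) = √27030 = 164 m/s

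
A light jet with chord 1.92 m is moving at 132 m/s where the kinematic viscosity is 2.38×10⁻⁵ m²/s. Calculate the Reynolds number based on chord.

Re = v·c/ν = 132 × 1.92 / (2.38×10⁻⁵) = 1.06×10^7

Re = 1.06×10^7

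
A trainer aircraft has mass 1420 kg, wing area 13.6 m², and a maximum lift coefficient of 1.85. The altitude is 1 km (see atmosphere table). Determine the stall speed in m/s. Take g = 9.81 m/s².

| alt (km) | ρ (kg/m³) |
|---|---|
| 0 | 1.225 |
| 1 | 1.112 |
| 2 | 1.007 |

V_stall = 31.6 m/s

At 1 km, from the table: ρ = 1.112 kg/m³.
At stall, lift equals weight: L = W = m·g = 1420 × 9.81 = 13930 N.
V_stall = √(2W/(ρ·S·CL,max)) = √(2 × 13930 / (1.112 × 13.6 × 1.85))
V_stall = √995.8 = 31.6 m/s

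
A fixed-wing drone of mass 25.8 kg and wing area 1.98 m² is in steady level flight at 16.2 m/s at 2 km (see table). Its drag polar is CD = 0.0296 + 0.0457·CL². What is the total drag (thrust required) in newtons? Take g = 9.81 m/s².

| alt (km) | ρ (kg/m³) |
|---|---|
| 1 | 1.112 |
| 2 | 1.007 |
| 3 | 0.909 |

D = 18.9 N

At 2 km, from the table: ρ = 1.007 kg/m³.
Level flight ⇒ L = W = m·g = 25.8 × 9.81 = 253.1 N.
Dynamic pressure q = 0.5 × 1.007 × 16.2² = 132.1 Pa.
Required CL = L/(qS) = 253.1/(132.1·1.98) = 0.9674.
CD = 0.0296 + 0.0457 × 0.9674² = 0.07237.
D = q·S·CD = 132.1 × 1.98 × 0.07237 = 18.93 N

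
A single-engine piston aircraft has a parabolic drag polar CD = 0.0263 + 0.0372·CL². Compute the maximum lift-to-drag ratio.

For CD = CD0 + K·CL², (L/D)max occurs at CL* = √(CD0/K) and equals 1/(2√(K·CD0)).
(L/D)max = 1/(2√(0.0372 × 0.0263)) = 1/(2 × 0.03128) = 16

(L/D)max = 16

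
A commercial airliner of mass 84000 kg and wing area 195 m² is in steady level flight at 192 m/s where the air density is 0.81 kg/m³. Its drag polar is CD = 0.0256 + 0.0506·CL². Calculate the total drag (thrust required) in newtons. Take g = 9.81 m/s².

Weight W = mg = 84000 × 9.81 = 8.2404×10^5 N; in level flight L = W.
Dynamic pressure q = 0.5 × 0.81 × 192² = 14930 Pa.
CL = W/(q·S) = 8.2404×10^5 / (14930 × 195) = 0.283.
CD = 0.0256 + 0.0506 × 0.283² = 0.02965.
D = q·S·CD = 14930 × 195 × 0.02965 = 86330 N

D = 86300 N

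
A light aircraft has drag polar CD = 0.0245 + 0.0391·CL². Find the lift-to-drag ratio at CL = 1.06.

CD = 0.0245 + 0.0391 × 1.06² = 0.06843
L/D = CL/CD = 1.06 / 0.06843 = 15.5

L/D = 15.5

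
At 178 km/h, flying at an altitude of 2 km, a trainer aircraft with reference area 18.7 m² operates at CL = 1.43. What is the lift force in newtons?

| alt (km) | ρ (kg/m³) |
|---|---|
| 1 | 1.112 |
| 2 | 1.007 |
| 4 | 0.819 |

L = 32900 N

At 2 km, from the table: ρ = 1.007 kg/m³.
Convert speed: v = 178 km/h ÷ 3.6 = 49.44 m/s.
L = ½ρv²S·CL = ½ × 1.007 × 49.44² × 18.7 × 1.43 = 32900 N ≈ 32.9 kN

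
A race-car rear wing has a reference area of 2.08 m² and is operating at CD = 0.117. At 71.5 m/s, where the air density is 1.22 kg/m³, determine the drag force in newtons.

D = 759 N

D = ½ρv²S·CD = ½ × 1.22 × 71.5² × 2.08 × 0.117 = 759 N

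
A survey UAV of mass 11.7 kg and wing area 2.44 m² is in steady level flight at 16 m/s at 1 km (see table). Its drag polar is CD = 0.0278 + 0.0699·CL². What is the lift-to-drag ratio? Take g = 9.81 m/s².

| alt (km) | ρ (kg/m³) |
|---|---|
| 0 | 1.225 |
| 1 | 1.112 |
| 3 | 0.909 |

L/D = 9.33

At 1 km, from the table: ρ = 1.112 kg/m³.
Weight W = mg = 11.7 × 9.81 = 114.78 N; in level flight L = W.
Dynamic pressure q = 0.5 × 1.112 × 16² = 142.3 Pa.
CL = W/(q·S) = 114.78 / (142.3 × 2.44) = 0.3305.
CD = 0.0278 + 0.0699 × 0.3305² = 0.03543.
L/D = CL/CD = 0.3305 / 0.03543 = 9.33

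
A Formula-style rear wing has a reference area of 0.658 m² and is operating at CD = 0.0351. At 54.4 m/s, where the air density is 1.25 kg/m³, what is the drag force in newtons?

D = 42.7 N

D = ½ρv²S·CD = ½ × 1.25 × 54.4² × 0.658 × 0.0351 = 42.7 N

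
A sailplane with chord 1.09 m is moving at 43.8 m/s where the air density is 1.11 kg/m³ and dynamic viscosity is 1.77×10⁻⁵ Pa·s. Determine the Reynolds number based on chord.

Re = 2.99×10^6

Re = ρ·v·c/μ = 1.11 × 43.8 × 1.09 / (1.77×10⁻⁵) = 2.99×10^6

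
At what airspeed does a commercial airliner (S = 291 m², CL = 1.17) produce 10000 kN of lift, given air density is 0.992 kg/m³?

v = 243 m/s

L = ½ρv²S·CL ⇒ v = √(2L/(ρ·S·CL))
v = √(2 × 1×10^7 / (0.992 × 291 × 1.17)) = √59220 = 243 m/s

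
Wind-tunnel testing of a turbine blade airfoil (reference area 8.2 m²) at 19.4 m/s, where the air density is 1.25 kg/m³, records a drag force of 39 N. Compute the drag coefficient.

CD = 0.0202

From D = ½ρv²S·CD, rearranging gives CD = 2D/(ρv²S).
CD = 2 × 39 / (1.25 × 19.4² × 8.2) = 0.0202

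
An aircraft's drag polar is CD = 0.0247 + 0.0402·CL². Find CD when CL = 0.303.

CD = 0.0247 + 0.0402 × 0.303² = 0.0247 + 0.003691 = 0.0284

CD = 0.0284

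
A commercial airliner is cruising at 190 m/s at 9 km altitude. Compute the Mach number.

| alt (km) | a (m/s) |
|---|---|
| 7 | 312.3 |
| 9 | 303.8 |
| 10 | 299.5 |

M = 0.625

At 9 km, from the table: a = 303.8 m/s.
M = v/a = 190 / 303.8 = 0.625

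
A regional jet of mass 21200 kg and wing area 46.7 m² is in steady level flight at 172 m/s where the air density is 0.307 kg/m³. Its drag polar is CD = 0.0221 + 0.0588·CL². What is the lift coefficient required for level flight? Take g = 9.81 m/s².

CL = 0.981

In steady level flight, lift balances weight: W = mg = 21200 × 9.81 = 2.0797×10^5 N.
q = ½ρv² = ½ × 0.307 × 172² = 4541 Pa.
CL = W/(q·S) = 2.0797×10^5 / (4541 × 46.7) = 0.9807.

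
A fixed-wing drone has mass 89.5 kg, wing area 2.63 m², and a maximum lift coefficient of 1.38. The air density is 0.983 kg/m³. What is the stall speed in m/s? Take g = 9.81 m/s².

Stall occurs when L = W at CL,max. W = mg = 89.5 × 9.81 = 878 N.
From L = ½ρV²S·CL,max = W: V_stall = √(2W/(ρSCL,max)) = √(2·878/(0.983·2.63·1.38))
V_stall = √492.2 = 22.2 m/s

V_stall = 22.2 m/s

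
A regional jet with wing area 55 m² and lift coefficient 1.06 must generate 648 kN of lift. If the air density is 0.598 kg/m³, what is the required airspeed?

v = 193 m/s

L = ½ρv²S·CL ⇒ v = √(2L/(ρ·S·CL))
v = √(2 × 6.48×10^5 / (0.598 × 55 × 1.06)) = √37170 = 193 m/s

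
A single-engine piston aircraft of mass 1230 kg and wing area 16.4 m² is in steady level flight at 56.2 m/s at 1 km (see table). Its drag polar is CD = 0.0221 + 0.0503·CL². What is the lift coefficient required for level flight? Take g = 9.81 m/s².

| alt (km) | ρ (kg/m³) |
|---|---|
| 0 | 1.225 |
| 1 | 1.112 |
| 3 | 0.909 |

At 1 km, from the table: ρ = 1.112 kg/m³.
Weight W = mg = 1230 × 9.81 = 12066 N; in level flight L = W.
q = ½ρv² = ½ × 1.112 × 56.2² = 1756 Pa.
CL = W/(q·S) = 12066 / (1756 × 16.4) = 0.419.

CL = 0.419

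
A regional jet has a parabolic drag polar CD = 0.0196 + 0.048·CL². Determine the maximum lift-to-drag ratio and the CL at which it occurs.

For CD = CD0 + K·CL², (L/D)max occurs at CL* = √(CD0/K) and equals 1/(2√(K·CD0)).
(L/D)max = 1/(2√(0.048 × 0.0196)) = 1/(2 × 0.03067) = 16.3
CL* = √(0.0196/0.048) = 0.639

(L/D)max = 16.3, at CL = 0.639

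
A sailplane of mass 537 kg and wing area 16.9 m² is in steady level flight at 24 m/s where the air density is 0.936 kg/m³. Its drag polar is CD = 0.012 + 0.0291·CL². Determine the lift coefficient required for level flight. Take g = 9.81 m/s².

CL = 1.16

In steady level flight, lift balances weight: W = mg = 537 × 9.81 = 5268 N.
Dynamic pressure q = 0.5 × 0.936 × 24² = 269.6 Pa.
Required CL = L/(qS) = 5268/(269.6·16.9) = 1.156.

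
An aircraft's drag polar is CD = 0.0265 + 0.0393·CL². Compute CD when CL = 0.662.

CD = 0.0265 + 0.0393 × 0.662² = 0.0265 + 0.01722 = 0.0437

CD = 0.0437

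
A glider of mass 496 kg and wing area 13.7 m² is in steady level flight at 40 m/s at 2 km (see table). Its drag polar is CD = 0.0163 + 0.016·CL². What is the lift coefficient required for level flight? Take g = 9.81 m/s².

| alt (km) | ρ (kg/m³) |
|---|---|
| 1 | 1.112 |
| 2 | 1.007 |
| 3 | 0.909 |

CL = 0.441

At 2 km, from the table: ρ = 1.007 kg/m³.
Weight W = mg = 496 × 9.81 = 4865.8 N; in level flight L = W.
q = ½ρv² = ½ × 1.007 × 40² = 805.6 Pa.
Required CL = L/(qS) = 4865.8/(805.6·13.7) = 0.4409.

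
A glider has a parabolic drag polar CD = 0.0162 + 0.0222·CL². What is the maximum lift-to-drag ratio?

(L/D)max = 26.4

For CD = CD0 + K·CL², (L/D)max occurs at CL* = √(CD0/K) and equals 1/(2√(K·CD0)).
(L/D)max = 1/(2√(0.0222 × 0.0162)) = 1/(2 × 0.01896) = 26.4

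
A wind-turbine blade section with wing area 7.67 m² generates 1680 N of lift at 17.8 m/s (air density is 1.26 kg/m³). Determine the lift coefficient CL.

From L = ½ρv²S·CL, rearranging gives CL = 2L/(ρv²S).
CL = 2 × 1680 / (1.26 × 17.8² × 7.67) = 1.1

CL = 1.1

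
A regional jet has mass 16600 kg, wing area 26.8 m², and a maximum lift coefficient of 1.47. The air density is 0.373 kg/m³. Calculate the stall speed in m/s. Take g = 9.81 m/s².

At stall, lift equals weight: L = W = m·g = 16600 × 9.81 = 1.628×10^5 N.
From L = ½ρV²S·CL,max = W: V_stall = √(2W/(ρSCL,max)) = √(2·1.628×10^5/(0.373·26.8·1.47))
V_stall = √22160 = 149 m/s

V_stall = 149 m/s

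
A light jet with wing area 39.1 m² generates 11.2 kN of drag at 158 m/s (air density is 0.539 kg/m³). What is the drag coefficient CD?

From D = ½ρv²S·CD, rearranging gives CD = 2D/(ρv²S).
CD = 2 × 11200 / (0.539 × 158² × 39.1) = 0.0426

CD = 0.0426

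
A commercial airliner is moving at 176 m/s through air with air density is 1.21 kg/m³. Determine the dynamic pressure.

q = 18700 Pa

q = ½ρv² = ½ × 1.21 × 176² = 18700 Pa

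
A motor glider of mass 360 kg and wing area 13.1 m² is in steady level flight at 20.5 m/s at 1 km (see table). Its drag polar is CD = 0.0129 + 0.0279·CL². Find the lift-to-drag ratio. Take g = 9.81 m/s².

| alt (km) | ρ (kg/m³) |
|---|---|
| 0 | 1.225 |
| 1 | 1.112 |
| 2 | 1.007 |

L/D = 23.1

At 1 km, from the table: ρ = 1.112 kg/m³.
Level flight ⇒ L = W = m·g = 360 × 9.81 = 3531.6 N.
q = ½ρv² = ½ × 1.112 × 20.5² = 233.7 Pa.
CL = 2W/(ρv²S) = 2×3531.6/(1.112×20.5²×13.1) = 1.154.
CD = 0.0129 + 0.0279 × 1.154² = 0.05004.
L/D = CL/CD = 1.154 / 0.05004 = 23.1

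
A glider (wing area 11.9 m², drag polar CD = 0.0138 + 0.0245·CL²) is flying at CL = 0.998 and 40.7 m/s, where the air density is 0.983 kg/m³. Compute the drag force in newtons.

CD = 0.0138 + 0.0245 × 0.998² = 0.0382
D = ½ρv²S·CD = ½ × 0.983 × 40.7² × 11.9 × 0.0382 = 370 N

D = 370 N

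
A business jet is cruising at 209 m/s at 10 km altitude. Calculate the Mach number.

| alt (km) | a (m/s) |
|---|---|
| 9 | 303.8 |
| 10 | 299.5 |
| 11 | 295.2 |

M = 0.698

At 10 km, from the table: a = 299.5 m/s.
M = v/a = 209 / 299.5 = 0.698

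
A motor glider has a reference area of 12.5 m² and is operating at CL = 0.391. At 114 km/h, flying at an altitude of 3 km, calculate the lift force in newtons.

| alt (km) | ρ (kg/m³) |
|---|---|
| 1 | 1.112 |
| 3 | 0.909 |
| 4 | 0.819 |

At 3 km, from the table: ρ = 0.909 kg/m³.
Convert speed: v = 114 km/h ÷ 3.6 = 31.67 m/s.
Dynamic pressure q = ½ρv² = ½ × 0.909 × 31.67² = 455.8 Pa.
L = q·S·CL = 455.8 × 12.5 × 0.391 = 2230 N

L = 2230 N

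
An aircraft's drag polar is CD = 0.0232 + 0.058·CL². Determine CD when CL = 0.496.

CD = 0.0375

CD = 0.0232 + 0.058 × 0.496² = 0.0232 + 0.01427 = 0.0375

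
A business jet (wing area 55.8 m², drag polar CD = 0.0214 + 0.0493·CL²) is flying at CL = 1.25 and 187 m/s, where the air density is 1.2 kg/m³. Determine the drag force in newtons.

D = 1.15×10^5 N

CD = 0.0214 + 0.0493 × 1.25² = 0.09843
D = ½ρv²S·CD = ½ × 1.2 × 187² × 55.8 × 0.09843 = 1.15×10^5 N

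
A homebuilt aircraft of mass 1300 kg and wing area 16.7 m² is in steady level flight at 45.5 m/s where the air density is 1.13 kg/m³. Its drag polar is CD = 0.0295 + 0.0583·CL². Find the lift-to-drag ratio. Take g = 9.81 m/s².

Level flight ⇒ L = W = m·g = 1300 × 9.81 = 12753 N.
q = ½ρv² = ½ × 1.13 × 45.5² = 1170 Pa.
CL = 2W/(ρv²S) = 2×12753/(1.13×45.5²×16.7) = 0.6529.
CD = 0.0295 + 0.0583 × 0.6529² = 0.05435.
L/D = CL/CD = 0.6529 / 0.05435 = 12

L/D = 12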